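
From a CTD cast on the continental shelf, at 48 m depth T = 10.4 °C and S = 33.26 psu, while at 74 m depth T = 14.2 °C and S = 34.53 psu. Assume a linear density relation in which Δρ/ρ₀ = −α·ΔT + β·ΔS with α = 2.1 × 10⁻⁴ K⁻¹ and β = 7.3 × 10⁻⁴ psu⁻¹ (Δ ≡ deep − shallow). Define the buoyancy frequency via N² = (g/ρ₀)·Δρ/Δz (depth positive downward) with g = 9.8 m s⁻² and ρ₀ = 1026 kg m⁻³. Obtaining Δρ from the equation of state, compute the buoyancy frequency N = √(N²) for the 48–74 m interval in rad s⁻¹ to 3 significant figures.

6.98 × 10⁻³ rad s⁻¹

ΔT = +3.8 K, ΔS = +1.27 psu (deep − shallow).
Δρ/ρ₀ = −αΔT + βΔS = -7.98 × 10⁻⁴ + 9.271 × 10⁻⁴ = 1.291 × 10⁻⁴, so Δρ ≈ 0.1325 kg m⁻³.
N² = (g/ρ₀)·Δρ/Δz = g·(Δρ/ρ₀)/Δz = 9.8 × 1.291 × 10⁻⁴ / 26 = 4.8661 × 10⁻⁵ s⁻².
N = √(4.8661 × 10⁻⁵) = 6.9757 × 10⁻³ rad s⁻¹ ≈ 6.98 × 10⁻³ rad s⁻¹.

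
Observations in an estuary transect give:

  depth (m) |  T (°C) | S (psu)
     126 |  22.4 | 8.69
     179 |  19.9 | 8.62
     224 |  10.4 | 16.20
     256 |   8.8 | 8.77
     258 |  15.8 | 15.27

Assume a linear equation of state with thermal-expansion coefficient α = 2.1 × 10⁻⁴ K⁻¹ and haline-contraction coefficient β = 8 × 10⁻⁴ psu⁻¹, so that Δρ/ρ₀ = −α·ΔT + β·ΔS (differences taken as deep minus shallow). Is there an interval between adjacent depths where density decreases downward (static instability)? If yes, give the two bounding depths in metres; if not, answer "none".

224–256 m

Evaluate Δρ/ρ₀ = −αΔT + βΔS across each adjacent pair:
  126–179 m: −αΔT+βΔS = −(2.1 × 10⁻⁴)(-2.5)+(8 × 10⁻⁴)(-0.07) = 4.7 × 10⁻⁴ → stable
  179–224 m: −αΔT+βΔS = −(2.1 × 10⁻⁴)(-9.5)+(8 × 10⁻⁴)(+7.58) = 8.1 × 10⁻³ → stable
  224–256 m: −αΔT+βΔS = −(2.1 × 10⁻⁴)(-1.6)+(8 × 10⁻⁴)(-7.43) = -5.6 × 10⁻³ → UNSTABLE
  256–258 m: −αΔT+βΔS = −(2.1 × 10⁻⁴)(+7.0)+(8 × 10⁻⁴)(+6.50) = 3.7 × 10⁻³ → stable
The 224–256 m interval has Δρ < 0: lighter water underlies denser water.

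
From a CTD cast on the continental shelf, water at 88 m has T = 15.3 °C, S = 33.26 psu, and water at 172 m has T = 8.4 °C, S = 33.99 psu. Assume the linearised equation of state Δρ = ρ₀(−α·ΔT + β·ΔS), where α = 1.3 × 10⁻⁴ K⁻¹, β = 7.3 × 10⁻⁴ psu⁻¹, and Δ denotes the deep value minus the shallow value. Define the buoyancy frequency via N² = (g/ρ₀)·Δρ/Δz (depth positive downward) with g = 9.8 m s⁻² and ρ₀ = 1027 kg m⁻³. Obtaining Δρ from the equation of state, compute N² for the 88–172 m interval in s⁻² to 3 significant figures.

1.67 × 10⁻⁴ s⁻²

ΔT = -6.9 K, ΔS = +0.73 psu (deep − shallow).
Δρ/ρ₀ = −αΔT + βΔS = 8.97 × 10⁻⁴ + 5.329 × 10⁻⁴ = 1.4299 × 10⁻³, so Δρ ≈ 1.469 kg m⁻³.
N² = (g/ρ₀)·Δρ/Δz = g·(Δρ/ρ₀)/Δz = 9.8 × 1.4299 × 10⁻³ / 84 = 1.6682 × 10⁻⁴ s⁻² ≈ 1.67 × 10⁻⁴ s⁻².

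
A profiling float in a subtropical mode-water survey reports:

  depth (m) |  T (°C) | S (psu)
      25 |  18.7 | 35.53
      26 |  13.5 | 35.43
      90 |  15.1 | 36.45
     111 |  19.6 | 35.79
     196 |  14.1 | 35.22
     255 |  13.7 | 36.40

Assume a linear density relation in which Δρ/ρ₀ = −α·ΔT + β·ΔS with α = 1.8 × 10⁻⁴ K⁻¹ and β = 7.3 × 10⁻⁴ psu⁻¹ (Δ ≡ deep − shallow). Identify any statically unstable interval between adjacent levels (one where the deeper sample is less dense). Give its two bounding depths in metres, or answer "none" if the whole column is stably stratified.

90–111 m

Evaluate Δρ/ρ₀ = −αΔT + βΔS across each adjacent pair:
  25–26 m: −αΔT+βΔS = −(1.8 × 10⁻⁴)(-5.2)+(7.3 × 10⁻⁴)(-0.10) = 8.6 × 10⁻⁴ → stable
  26–90 m: −αΔT+βΔS = −(1.8 × 10⁻⁴)(+1.6)+(7.3 × 10⁻⁴)(+1.02) = 4.6 × 10⁻⁴ → stable
  90–111 m: −αΔT+βΔS = −(1.8 × 10⁻⁴)(+4.5)+(7.3 × 10⁻⁴)(-0.66) = -1.3 × 10⁻³ → UNSTABLE
  111–196 m: −αΔT+βΔS = −(1.8 × 10⁻⁴)(-5.5)+(7.3 × 10⁻⁴)(-0.57) = 5.7 × 10⁻⁴ → stable
  196–255 m: −αΔT+βΔS = −(1.8 × 10⁻⁴)(-0.4)+(7.3 × 10⁻⁴)(+1.18) = 9.3 × 10⁻⁴ → stable
The 90–111 m interval has Δρ < 0: lighter water underlies denser water.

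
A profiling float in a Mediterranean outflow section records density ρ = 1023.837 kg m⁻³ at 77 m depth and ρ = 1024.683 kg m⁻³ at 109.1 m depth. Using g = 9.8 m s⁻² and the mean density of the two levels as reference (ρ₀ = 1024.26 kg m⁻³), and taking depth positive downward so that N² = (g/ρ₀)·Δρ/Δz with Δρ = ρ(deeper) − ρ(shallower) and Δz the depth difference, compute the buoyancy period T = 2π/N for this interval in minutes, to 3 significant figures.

6.59 min

Δρ = 1024.683 − 1023.837 = 0.846 kg m⁻³ over Δz = 109.1 − 77 = 32.1 m.
N² = (9.8/1024.26) × (0.846/32.1) = 2.5216 × 10⁻⁴ s⁻².
N = √(2.5216 × 10⁻⁴) = 0.015880 rad s⁻¹, so T = 2π/N = 395.67 s = 6.5945 min ≈ 6.59 min.
A positive N² confirms static stability across the interval.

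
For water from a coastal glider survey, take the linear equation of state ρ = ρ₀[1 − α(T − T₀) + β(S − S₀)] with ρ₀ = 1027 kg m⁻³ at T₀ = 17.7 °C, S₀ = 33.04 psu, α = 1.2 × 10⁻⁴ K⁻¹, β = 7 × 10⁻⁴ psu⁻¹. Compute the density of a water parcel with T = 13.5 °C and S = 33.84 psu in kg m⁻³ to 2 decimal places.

T − T₀ = -4.2 K, S − S₀ = +0.80 psu.
Bracket = 1 − α·(-4.2) + β·(+0.80) = 1 + (1.064 × 10⁻³) = 1.0010640.
ρ = 1027 × 1.0010640 = 1028.09 kg m⁻³.

1028.09 kg m⁻³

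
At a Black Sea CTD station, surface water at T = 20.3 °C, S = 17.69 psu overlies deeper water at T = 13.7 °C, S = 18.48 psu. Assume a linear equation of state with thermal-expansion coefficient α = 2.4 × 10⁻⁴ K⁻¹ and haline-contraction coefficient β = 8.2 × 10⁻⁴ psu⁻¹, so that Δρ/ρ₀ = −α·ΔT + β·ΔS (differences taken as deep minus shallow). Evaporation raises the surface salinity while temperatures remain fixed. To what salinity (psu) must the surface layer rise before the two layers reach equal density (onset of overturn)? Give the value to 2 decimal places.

20.41 psu

Neutral buoyancy requires −α(T_deep − T_surf) + β(S_deep − S_surf′) = 0.
S_surf′ = S_deep − (α/β)·ΔT = 18.48 − (2.4 × 10⁻⁴/8.2 × 10⁻⁴)·(-6.6) = 20.4117 psu.
Increase required: 20.4117 − 17.69 = 2.7217 psu.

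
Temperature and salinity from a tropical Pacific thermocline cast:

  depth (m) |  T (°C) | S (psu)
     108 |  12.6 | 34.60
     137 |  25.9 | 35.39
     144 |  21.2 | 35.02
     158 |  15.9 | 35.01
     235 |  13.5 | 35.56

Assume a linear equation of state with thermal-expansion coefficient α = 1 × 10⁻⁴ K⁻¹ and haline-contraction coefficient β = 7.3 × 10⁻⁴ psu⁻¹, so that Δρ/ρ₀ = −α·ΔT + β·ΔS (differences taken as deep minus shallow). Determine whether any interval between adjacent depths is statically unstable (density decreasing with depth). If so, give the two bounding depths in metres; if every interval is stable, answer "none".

108–137 m

Evaluate Δρ/ρ₀ = −αΔT + βΔS across each adjacent pair:
  108–137 m: −αΔT+βΔS = −(1 × 10⁻⁴)(+13.3)+(7.3 × 10⁻⁴)(+0.79) = -7.5 × 10⁻⁴ → UNSTABLE
  137–144 m: −αΔT+βΔS = −(1 × 10⁻⁴)(-4.7)+(7.3 × 10⁻⁴)(-0.37) = 2.0 × 10⁻⁴ → stable
  144–158 m: −αΔT+βΔS = −(1 × 10⁻⁴)(-5.3)+(7.3 × 10⁻⁴)(-0.01) = 5.2 × 10⁻⁴ → stable
  158–235 m: −αΔT+βΔS = −(1 × 10⁻⁴)(-2.4)+(7.3 × 10⁻⁴)(+0.55) = 6.4 × 10⁻⁴ → stable
The 108–137 m interval has Δρ < 0: lighter water underlies denser water.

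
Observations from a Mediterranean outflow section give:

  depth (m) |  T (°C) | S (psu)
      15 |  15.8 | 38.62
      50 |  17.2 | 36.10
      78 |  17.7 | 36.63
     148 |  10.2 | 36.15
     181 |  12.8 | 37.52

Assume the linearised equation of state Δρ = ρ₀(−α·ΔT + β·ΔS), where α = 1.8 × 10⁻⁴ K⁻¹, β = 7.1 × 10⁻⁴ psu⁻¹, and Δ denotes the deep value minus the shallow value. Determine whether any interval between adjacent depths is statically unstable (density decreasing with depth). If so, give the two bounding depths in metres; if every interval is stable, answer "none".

Evaluate Δρ/ρ₀ = −αΔT + βΔS across each adjacent pair:
  15–50 m: −αΔT+βΔS = −(1.8 × 10⁻⁴)(+1.4)+(7.1 × 10⁻⁴)(-2.52) = -2.0 × 10⁻³ → UNSTABLE
  50–78 m: −αΔT+βΔS = −(1.8 × 10⁻⁴)(+0.5)+(7.1 × 10⁻⁴)(+0.53) = 2.9 × 10⁻⁴ → stable
  78–148 m: −αΔT+βΔS = −(1.8 × 10⁻⁴)(-7.5)+(7.1 × 10⁻⁴)(-0.48) = 1.0 × 10⁻³ → stable
  148–181 m: −αΔT+βΔS = −(1.8 × 10⁻⁴)(+2.6)+(7.1 × 10⁻⁴)(+1.37) = 5.0 × 10⁻⁴ → stable
The 15–50 m interval has Δρ < 0: lighter water underlies denser water.

15–50 m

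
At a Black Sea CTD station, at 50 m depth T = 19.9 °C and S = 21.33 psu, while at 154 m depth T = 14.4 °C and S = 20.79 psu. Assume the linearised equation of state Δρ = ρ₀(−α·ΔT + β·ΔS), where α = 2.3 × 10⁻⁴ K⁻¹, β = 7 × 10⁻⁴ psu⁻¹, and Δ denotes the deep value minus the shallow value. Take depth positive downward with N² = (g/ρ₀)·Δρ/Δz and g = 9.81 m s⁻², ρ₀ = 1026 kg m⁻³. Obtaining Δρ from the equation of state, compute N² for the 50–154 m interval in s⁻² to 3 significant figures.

8.37 × 10⁻⁵ s⁻²

ΔT = -5.5 K, ΔS = -0.54 psu (deep − shallow).
Δρ/ρ₀ = −αΔT + βΔS = 1.265 × 10⁻³ − 3.78 × 10⁻⁴ = 8.87 × 10⁻⁴, so Δρ ≈ 0.9101 kg m⁻³.
N² = (g/ρ₀)·Δρ/Δz = g·(Δρ/ρ₀)/Δz = 9.81 × 8.87 × 10⁻⁴ / 104 = 8.3668 × 10⁻⁵ s⁻² ≈ 8.37 × 10⁻⁵ s⁻².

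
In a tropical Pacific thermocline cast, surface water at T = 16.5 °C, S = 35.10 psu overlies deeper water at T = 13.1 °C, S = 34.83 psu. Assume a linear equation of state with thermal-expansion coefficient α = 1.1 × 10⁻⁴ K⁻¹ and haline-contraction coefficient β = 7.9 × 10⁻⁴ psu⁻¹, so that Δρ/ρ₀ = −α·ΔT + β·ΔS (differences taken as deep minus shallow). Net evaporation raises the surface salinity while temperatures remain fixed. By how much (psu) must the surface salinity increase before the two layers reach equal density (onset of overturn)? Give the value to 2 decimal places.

0.20 psu

Neutral buoyancy requires −α(T_deep − T_surf) + β(S_deep − S_surf′) = 0.
S_surf′ = S_deep − (α/β)·ΔT = 34.83 − (1.1 × 10⁻⁴/7.9 × 10⁻⁴)·(-3.4) = 35.3034 psu.
Increase required: 35.3034 − 35.10 = 0.2034 psu.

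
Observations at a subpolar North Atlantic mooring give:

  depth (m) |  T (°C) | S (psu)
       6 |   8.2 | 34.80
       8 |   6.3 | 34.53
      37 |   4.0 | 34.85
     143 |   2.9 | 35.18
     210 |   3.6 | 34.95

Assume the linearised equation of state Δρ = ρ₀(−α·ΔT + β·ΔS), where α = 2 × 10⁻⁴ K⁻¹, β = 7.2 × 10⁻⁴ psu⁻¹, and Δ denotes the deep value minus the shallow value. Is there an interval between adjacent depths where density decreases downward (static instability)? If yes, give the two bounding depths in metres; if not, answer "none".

Evaluate Δρ/ρ₀ = −αΔT + βΔS across each adjacent pair:
  6–8 m: −αΔT+βΔS = −(2 × 10⁻⁴)(-1.9)+(7.2 × 10⁻⁴)(-0.27) = 1.9 × 10⁻⁴ → stable
  8–37 m: −αΔT+βΔS = −(2 × 10⁻⁴)(-2.3)+(7.2 × 10⁻⁴)(+0.32) = 6.9 × 10⁻⁴ → stable
  37–143 m: −αΔT+βΔS = −(2 × 10⁻⁴)(-1.1)+(7.2 × 10⁻⁴)(+0.33) = 4.6 × 10⁻⁴ → stable
  143–210 m: −αΔT+βΔS = −(2 × 10⁻⁴)(+0.7)+(7.2 × 10⁻⁴)(-0.23) = -3.1 × 10⁻⁴ → UNSTABLE
The 143–210 m interval has Δρ < 0: lighter water underlies denser water.

143–210 m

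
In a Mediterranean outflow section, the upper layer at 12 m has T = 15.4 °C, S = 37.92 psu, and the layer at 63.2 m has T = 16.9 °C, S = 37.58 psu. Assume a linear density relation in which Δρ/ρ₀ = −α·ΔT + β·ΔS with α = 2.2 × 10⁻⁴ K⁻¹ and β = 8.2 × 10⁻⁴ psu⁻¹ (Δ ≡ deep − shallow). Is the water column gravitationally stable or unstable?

ΔT = 16.9 − 15.4 = +1.5 K and ΔS = 37.58 − 37.92 = -0.34 psu (deep − shallow).
−αΔT = -3.30 × 10⁻⁴; βΔS = -2.788 × 10⁻⁴; sum Δρ/ρ₀ = -6.088 × 10⁻⁴.
Δρ/ρ₀ < 0, so Δρ < 0: deeper water is lighter → statically unstable; the column would overturn.

unstable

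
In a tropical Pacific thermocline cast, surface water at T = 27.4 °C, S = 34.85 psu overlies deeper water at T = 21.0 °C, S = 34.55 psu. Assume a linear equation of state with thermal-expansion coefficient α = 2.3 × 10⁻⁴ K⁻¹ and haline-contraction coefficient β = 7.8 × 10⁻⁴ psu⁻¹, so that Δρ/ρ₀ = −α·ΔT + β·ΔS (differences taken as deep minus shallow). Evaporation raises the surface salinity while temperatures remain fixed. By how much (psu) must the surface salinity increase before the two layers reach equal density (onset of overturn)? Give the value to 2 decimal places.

Neutral buoyancy requires −α(T_deep − T_surf) + β(S_deep − S_surf′) = 0.
S_surf′ = S_deep − (α/β)·ΔT = 34.55 − (2.3 × 10⁻⁴/7.8 × 10⁻⁴)·(-6.4) = 36.4372 psu.
Increase required: 36.4372 − 34.85 = 1.5872 psu.

1.59 psu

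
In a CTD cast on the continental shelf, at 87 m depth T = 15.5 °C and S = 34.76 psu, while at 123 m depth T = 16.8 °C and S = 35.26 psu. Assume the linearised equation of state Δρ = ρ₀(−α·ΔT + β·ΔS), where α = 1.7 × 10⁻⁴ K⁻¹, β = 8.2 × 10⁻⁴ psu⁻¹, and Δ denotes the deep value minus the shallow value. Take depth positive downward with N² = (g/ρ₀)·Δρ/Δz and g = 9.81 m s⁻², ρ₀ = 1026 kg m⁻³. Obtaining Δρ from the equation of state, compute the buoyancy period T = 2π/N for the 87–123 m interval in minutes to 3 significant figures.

14.6 min

ΔT = +1.3 K, ΔS = +0.50 psu (deep − shallow).
Δρ/ρ₀ = −αΔT + βΔS = -2.21 × 10⁻⁴ + 4.10 × 10⁻⁴ = 1.89 × 10⁻⁴, so Δρ ≈ 0.1939 kg m⁻³.
N² = (g/ρ₀)·Δρ/Δz = g·(Δρ/ρ₀)/Δz = 9.81 × 1.89 × 10⁻⁴ / 36 = 5.1502 × 10⁻⁵ s⁻².
N = √(5.1502 × 10⁻⁵) = 7.1765 × 10⁻³ rad s⁻¹ → T = 2π/N = 875.52 s = 14.592 min ≈ 14.6 min.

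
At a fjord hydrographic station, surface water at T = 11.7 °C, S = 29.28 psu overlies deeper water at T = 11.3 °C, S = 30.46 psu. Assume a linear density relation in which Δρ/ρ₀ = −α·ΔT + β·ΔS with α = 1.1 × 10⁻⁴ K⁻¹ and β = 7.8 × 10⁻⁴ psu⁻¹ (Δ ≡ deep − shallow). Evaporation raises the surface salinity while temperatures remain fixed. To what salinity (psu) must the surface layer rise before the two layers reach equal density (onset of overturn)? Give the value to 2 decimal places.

Neutral buoyancy requires −α(T_deep − T_surf) + β(S_deep − S_surf′) = 0.
S_surf′ = S_deep − (α/β)·ΔT = 30.46 − (1.1 × 10⁻⁴/7.8 × 10⁻⁴)·(-0.4) = 30.5164 psu.
Increase required: 30.5164 − 29.28 = 1.2364 psu.

30.52 psu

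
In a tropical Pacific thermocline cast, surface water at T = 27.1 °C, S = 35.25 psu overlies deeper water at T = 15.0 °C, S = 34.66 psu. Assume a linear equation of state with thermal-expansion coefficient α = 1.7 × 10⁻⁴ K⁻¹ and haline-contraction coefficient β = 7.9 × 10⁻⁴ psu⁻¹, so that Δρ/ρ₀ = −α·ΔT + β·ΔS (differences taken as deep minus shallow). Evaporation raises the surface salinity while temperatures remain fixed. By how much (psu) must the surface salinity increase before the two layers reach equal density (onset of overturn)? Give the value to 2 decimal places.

Neutral buoyancy requires −α(T_deep − T_surf) + β(S_deep − S_surf′) = 0.
S_surf′ = S_deep − (α/β)·ΔT = 34.66 − (1.7 × 10⁻⁴/7.9 × 10⁻⁴)·(-12.1) = 37.2638 psu.
Increase required: 37.2638 − 35.25 = 2.0138 psu.

2.01 psu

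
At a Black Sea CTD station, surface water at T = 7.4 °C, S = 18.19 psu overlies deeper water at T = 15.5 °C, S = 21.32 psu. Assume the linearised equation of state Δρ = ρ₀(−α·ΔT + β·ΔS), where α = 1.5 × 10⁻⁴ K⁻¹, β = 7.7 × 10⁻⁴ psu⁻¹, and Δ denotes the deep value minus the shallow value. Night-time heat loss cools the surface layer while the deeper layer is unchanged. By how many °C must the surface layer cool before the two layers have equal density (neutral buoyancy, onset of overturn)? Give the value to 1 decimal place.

Neutral buoyancy requires Δρ = 0, i.e. −α(T_deep − T_surf′) + β(S_deep − S_surf) = 0.
T_surf′ = T_deep − (β/α)·ΔS = 15.5 − (7.7 × 10⁻⁴/1.5 × 10⁻⁴)·(+3.13) = -0.567 °C.
Cooling required: 7.4 − (-0.567) = 7.967 °C.

8.0 °C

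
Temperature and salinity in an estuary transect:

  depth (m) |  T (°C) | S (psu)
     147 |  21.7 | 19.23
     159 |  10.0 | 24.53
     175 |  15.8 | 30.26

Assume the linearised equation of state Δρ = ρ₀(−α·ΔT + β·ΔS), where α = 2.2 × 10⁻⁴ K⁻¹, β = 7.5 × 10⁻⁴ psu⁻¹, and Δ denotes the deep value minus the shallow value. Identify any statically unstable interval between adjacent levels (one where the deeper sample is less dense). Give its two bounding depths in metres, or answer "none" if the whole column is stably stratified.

Evaluate Δρ/ρ₀ = −αΔT + βΔS across each adjacent pair:
  147–159 m: −αΔT+βΔS = −(2.2 × 10⁻⁴)(-11.7)+(7.5 × 10⁻⁴)(+5.30) = 6.5 × 10⁻³ → stable
  159–175 m: −αΔT+βΔS = −(2.2 × 10⁻⁴)(+5.8)+(7.5 × 10⁻⁴)(+5.73) = 3.0 × 10⁻³ → stable
Every interval has Δρ > 0: the column is stably stratified throughout.

none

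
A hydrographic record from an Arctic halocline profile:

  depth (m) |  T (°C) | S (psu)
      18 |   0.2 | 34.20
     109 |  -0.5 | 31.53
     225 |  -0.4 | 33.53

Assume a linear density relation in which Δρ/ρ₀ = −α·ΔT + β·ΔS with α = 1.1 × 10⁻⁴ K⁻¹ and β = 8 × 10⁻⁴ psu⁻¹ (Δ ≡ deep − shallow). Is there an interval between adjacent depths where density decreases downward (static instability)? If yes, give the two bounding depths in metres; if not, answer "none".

Evaluate Δρ/ρ₀ = −αΔT + βΔS across each adjacent pair:
  18–109 m: −αΔT+βΔS = −(1.1 × 10⁻⁴)(-0.7)+(8 × 10⁻⁴)(-2.67) = -2.1 × 10⁻³ → UNSTABLE
  109–225 m: −αΔT+βΔS = −(1.1 × 10⁻⁴)(+0.1)+(8 × 10⁻⁴)(+2.00) = 1.6 × 10⁻³ → stable
The 18–109 m interval has Δρ < 0: lighter water underlies denser water.

18–109 m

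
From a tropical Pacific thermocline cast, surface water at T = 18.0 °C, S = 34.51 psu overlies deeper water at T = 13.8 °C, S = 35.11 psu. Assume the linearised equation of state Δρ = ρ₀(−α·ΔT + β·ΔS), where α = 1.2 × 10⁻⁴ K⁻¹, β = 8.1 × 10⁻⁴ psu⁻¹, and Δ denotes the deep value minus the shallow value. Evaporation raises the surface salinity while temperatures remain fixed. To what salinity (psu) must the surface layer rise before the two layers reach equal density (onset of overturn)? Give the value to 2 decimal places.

Neutral buoyancy requires −α(T_deep − T_surf) + β(S_deep − S_surf′) = 0.
S_surf′ = S_deep − (α/β)·ΔT = 35.11 − (1.2 × 10⁻⁴/8.1 × 10⁻⁴)·(-4.2) = 35.7322 psu.
Increase required: 35.7322 − 34.51 = 1.2222 psu.

35.73 psu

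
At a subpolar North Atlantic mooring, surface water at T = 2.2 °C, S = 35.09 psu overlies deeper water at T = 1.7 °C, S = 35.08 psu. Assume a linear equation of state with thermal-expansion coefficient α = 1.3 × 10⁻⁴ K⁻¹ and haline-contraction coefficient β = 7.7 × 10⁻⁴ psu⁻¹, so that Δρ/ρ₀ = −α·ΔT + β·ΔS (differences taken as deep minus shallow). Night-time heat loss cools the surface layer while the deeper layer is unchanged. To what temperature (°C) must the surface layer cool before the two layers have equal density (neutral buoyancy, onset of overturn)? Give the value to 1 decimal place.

Neutral buoyancy requires Δρ = 0, i.e. −α(T_deep − T_surf′) + β(S_deep − S_surf) = 0.
T_surf′ = T_deep − (β/α)·ΔS = 1.7 − (7.7 × 10⁻⁴/1.3 × 10⁻⁴)·(-0.01) = 1.759 °C.
Cooling required: 2.2 − (1.759) = 0.441 °C.

1.8 °C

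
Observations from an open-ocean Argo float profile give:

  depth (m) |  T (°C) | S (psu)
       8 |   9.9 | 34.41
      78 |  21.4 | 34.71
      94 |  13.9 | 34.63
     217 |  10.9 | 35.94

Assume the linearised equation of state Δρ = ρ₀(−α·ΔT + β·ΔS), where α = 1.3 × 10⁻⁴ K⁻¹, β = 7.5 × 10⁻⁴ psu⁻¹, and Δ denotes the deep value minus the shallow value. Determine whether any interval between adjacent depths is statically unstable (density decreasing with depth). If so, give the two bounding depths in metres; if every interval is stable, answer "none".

8–78 m

Evaluate Δρ/ρ₀ = −αΔT + βΔS across each adjacent pair:
  8–78 m: −αΔT+βΔS = −(1.3 × 10⁻⁴)(+11.5)+(7.5 × 10⁻⁴)(+0.30) = -1.3 × 10⁻³ → UNSTABLE
  78–94 m: −αΔT+βΔS = −(1.3 × 10⁻⁴)(-7.5)+(7.5 × 10⁻⁴)(-0.08) = 9.1 × 10⁻⁴ → stable
  94–217 m: −αΔT+βΔS = −(1.3 × 10⁻⁴)(-3.0)+(7.5 × 10⁻⁴)(+1.31) = 1.4 × 10⁻³ → stable
The 8–78 m interval has Δρ < 0: lighter water underlies denser water.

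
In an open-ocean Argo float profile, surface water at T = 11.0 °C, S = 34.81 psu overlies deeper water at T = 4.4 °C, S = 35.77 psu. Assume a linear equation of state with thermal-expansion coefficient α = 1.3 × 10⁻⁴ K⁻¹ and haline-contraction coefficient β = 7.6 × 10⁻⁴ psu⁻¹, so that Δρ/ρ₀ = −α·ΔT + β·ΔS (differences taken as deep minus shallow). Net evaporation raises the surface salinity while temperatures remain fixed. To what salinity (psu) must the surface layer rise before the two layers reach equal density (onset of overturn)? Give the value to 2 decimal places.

36.90 psu

Neutral buoyancy requires −α(T_deep − T_surf) + β(S_deep − S_surf′) = 0.
S_surf′ = S_deep − (α/β)·ΔT = 35.77 − (1.3 × 10⁻⁴/7.6 × 10⁻⁴)·(-6.6) = 36.8989 psu.
Increase required: 36.8989 − 34.81 = 2.0889 psu.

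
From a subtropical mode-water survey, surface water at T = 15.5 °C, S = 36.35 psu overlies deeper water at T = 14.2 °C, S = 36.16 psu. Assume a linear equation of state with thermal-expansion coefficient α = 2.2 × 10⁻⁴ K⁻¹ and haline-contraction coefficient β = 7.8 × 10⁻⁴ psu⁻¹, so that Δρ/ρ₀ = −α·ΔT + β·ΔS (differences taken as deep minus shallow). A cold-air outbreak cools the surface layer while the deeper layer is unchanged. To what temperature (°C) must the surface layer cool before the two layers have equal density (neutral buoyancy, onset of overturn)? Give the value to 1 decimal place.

Neutral buoyancy requires Δρ = 0, i.e. −α(T_deep − T_surf′) + β(S_deep − S_surf) = 0.
T_surf′ = T_deep − (β/α)·ΔS = 14.2 − (7.8 × 10⁻⁴/2.2 × 10⁻⁴)·(-0.19) = 14.874 °C.
Cooling required: 15.5 − (14.874) = 0.626 °C.

14.9 °C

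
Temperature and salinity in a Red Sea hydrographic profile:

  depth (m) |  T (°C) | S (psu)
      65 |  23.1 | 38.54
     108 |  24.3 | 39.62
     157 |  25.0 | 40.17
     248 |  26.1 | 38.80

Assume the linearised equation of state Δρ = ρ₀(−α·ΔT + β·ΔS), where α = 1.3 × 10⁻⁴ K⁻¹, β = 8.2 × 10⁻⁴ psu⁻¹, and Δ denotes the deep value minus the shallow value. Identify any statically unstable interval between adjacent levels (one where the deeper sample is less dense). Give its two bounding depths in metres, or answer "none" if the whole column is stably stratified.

157–248 m

Evaluate Δρ/ρ₀ = −αΔT + βΔS across each adjacent pair:
  65–108 m: −αΔT+βΔS = −(1.3 × 10⁻⁴)(+1.2)+(8.2 × 10⁻⁴)(+1.08) = 7.3 × 10⁻⁴ → stable
  108–157 m: −αΔT+βΔS = −(1.3 × 10⁻⁴)(+0.7)+(8.2 × 10⁻⁴)(+0.55) = 3.6 × 10⁻⁴ → stable
  157–248 m: −αΔT+βΔS = −(1.3 × 10⁻⁴)(+1.1)+(8.2 × 10⁻⁴)(-1.37) = -1.3 × 10⁻³ → UNSTABLE
The 157–248 m interval has Δρ < 0: lighter water underlies denser water.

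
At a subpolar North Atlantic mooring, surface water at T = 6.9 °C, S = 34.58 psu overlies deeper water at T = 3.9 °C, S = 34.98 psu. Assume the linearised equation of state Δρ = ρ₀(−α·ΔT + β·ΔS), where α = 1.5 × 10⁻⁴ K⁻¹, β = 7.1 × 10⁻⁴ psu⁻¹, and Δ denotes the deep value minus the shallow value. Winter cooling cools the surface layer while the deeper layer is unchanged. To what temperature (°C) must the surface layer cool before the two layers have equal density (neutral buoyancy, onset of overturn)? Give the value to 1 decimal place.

2.0 °C

Neutral buoyancy requires Δρ = 0, i.e. −α(T_deep − T_surf′) + β(S_deep − S_surf) = 0.
T_surf′ = T_deep − (β/α)·ΔS = 3.9 − (7.1 × 10⁻⁴/1.5 × 10⁻⁴)·(+0.40) = 2.007 °C.
Cooling required: 6.9 − (2.007) = 4.893 °C.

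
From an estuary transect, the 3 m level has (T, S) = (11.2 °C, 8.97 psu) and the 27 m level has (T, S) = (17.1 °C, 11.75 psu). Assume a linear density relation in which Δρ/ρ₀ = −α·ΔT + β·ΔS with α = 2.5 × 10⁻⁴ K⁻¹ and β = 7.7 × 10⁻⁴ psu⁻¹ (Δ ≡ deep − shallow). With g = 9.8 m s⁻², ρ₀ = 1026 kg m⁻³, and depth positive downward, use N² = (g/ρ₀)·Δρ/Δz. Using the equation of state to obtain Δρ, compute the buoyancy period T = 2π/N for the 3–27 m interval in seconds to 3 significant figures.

381 s

ΔT = +5.9 K, ΔS = +2.78 psu (deep − shallow).
Δρ/ρ₀ = −αΔT + βΔS = -1.475 × 10⁻³ + 2.1406 × 10⁻³ = 6.656 × 10⁻⁴, so Δρ ≈ 0.6829 kg m⁻³.
N² = (g/ρ₀)·Δρ/Δz = g·(Δρ/ρ₀)/Δz = 9.8 × 6.656 × 10⁻⁴ / 24 = 2.7179 × 10⁻⁴ s⁻².
N = √(2.7179 × 10⁻⁴) = 0.016486 rad s⁻¹ → T = 2π/N = 381.12 s ≈ 381 s.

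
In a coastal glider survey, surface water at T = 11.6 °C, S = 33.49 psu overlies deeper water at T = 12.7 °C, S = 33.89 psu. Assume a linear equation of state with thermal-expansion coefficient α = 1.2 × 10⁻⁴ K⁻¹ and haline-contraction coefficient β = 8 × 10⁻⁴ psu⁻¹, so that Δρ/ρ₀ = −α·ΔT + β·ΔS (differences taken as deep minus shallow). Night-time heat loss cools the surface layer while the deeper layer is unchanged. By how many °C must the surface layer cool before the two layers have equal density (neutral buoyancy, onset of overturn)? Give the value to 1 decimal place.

1.6 °C

Neutral buoyancy requires Δρ = 0, i.e. −α(T_deep − T_surf′) + β(S_deep − S_surf) = 0.
T_surf′ = T_deep − (β/α)·ΔS = 12.7 − (8 × 10⁻⁴/1.2 × 10⁻⁴)·(+0.40) = 10.033 °C.
Cooling required: 11.6 − (10.033) = 1.567 °C.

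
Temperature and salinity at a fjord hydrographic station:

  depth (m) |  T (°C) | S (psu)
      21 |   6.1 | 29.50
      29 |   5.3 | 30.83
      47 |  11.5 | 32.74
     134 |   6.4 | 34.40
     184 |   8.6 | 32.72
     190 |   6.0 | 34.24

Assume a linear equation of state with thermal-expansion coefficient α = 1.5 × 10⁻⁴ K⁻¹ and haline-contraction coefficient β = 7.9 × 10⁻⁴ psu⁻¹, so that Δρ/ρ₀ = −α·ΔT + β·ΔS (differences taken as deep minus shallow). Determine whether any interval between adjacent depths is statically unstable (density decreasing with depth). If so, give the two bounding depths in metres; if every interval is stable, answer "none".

134–184 m

Evaluate Δρ/ρ₀ = −αΔT + βΔS across each adjacent pair:
  21–29 m: −αΔT+βΔS = −(1.5 × 10⁻⁴)(-0.8)+(7.9 × 10⁻⁴)(+1.33) = 1.2 × 10⁻³ → stable
  29–47 m: −αΔT+βΔS = −(1.5 × 10⁻⁴)(+6.2)+(7.9 × 10⁻⁴)(+1.91) = 5.8 × 10⁻⁴ → stable
  47–134 m: −αΔT+βΔS = −(1.5 × 10⁻⁴)(-5.1)+(7.9 × 10⁻⁴)(+1.66) = 2.1 × 10⁻³ → stable
  134–184 m: −αΔT+βΔS = −(1.5 × 10⁻⁴)(+2.2)+(7.9 × 10⁻⁴)(-1.68) = -1.7 × 10⁻³ → UNSTABLE
  184–190 m: −αΔT+βΔS = −(1.5 × 10⁻⁴)(-2.6)+(7.9 × 10⁻⁴)(+1.52) = 1.6 × 10⁻³ → stable
The 134–184 m interval has Δρ < 0: lighter water underlies denser water.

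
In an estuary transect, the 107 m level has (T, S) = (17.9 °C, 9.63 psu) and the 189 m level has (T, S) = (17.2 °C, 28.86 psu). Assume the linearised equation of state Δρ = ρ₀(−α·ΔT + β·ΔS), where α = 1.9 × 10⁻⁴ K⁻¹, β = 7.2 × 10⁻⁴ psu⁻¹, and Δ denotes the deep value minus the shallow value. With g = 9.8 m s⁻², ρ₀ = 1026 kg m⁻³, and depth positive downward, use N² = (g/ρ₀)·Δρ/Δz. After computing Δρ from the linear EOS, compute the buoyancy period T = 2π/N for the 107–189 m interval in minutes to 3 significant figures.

ΔT = -0.7 K, ΔS = +19.23 psu (deep − shallow).
Δρ/ρ₀ = −αΔT + βΔS = 1.33 × 10⁻⁴ + 0.0138456 = 0.0139786, so Δρ ≈ 14.34 kg m⁻³.
N² = (g/ρ₀)·Δρ/Δz = g·(Δρ/ρ₀)/Δz = 9.8 × 0.0139786 / 82 = 1.6706 × 10⁻³ s⁻².
N = √(1.6706 × 10⁻³) = 0.040873 rad s⁻¹ → T = 2π/N = 153.72 s = 2.5620 min ≈ 2.56 min.

2.56 min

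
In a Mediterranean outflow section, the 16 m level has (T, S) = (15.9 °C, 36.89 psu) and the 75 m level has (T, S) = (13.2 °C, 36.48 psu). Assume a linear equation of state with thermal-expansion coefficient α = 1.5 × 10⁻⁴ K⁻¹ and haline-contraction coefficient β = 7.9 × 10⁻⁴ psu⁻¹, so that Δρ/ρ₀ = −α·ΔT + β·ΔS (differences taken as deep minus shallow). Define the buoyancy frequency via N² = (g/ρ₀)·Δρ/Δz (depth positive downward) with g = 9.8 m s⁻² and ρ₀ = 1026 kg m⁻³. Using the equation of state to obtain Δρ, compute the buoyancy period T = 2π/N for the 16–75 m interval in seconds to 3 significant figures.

ΔT = -2.7 K, ΔS = -0.41 psu (deep − shallow).
Δρ/ρ₀ = −αΔT + βΔS = 4.05 × 10⁻⁴ − 3.239 × 10⁻⁴ = 8.11 × 10⁻⁵, so Δρ ≈ 0.08321 kg m⁻³.
N² = (g/ρ₀)·Δρ/Δz = g·(Δρ/ρ₀)/Δz = 9.8 × 8.11 × 10⁻⁵ / 59 = 1.3471 × 10⁻⁵ s⁻².
N = √(1.3471 × 10⁻⁵) = 3.6703 × 10⁻³ rad s⁻¹ → T = 2π/N = 1.7119 × 10³ s ≈ 1.71 × 10³ s.

1.71 × 10³ s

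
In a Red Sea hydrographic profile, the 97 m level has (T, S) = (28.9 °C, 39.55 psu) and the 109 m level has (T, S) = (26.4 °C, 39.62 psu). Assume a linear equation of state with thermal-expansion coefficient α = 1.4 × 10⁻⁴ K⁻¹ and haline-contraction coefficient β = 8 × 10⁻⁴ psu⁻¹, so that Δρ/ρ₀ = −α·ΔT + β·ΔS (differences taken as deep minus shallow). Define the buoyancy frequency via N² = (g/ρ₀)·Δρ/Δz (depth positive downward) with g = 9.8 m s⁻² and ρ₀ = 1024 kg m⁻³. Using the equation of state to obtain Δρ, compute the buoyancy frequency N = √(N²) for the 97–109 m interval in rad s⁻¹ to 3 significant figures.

ΔT = -2.5 K, ΔS = +0.07 psu (deep − shallow).
Δρ/ρ₀ = −αΔT + βΔS = 3.50 × 10⁻⁴ + 5.60 × 10⁻⁵ = 4.06 × 10⁻⁴, so Δρ ≈ 0.4157 kg m⁻³.
N² = (g/ρ₀)·Δρ/Δz = g·(Δρ/ρ₀)/Δz = 9.8 × 4.06 × 10⁻⁴ / 12 = 3.3157 × 10⁻⁴ s⁻².
N = √(3.3157 × 10⁻⁴) = 0.018209 rad s⁻¹ ≈ 0.0182 rad s⁻¹.

0.0182 rad s⁻¹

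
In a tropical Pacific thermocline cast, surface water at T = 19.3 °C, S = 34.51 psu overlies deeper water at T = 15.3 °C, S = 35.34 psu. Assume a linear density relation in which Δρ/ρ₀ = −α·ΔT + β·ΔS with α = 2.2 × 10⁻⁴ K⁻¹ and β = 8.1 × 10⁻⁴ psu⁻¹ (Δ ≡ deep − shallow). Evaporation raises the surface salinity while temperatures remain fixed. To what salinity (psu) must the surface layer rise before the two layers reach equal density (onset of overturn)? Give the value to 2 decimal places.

36.43 psu

Neutral buoyancy requires −α(T_deep − T_surf) + β(S_deep − S_surf′) = 0.
S_surf′ = S_deep − (α/β)·ΔT = 35.34 − (2.2 × 10⁻⁴/8.1 × 10⁻⁴)·(-4.0) = 36.4264 psu.
Increase required: 36.4264 − 34.51 = 1.9164 psu.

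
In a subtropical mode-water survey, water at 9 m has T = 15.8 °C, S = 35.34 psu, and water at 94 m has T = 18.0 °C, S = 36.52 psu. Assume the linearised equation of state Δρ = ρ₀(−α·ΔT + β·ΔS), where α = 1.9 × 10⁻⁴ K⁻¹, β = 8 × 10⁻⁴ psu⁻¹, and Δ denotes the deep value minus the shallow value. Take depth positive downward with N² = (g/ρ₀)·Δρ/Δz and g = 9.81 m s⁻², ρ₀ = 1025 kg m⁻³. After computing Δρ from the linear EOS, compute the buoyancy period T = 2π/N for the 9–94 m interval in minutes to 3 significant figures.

ΔT = +2.2 K, ΔS = +1.18 psu (deep − shallow).
Δρ/ρ₀ = −αΔT + βΔS = -4.18 × 10⁻⁴ + 9.44 × 10⁻⁴ = 5.26 × 10⁻⁴, so Δρ ≈ 0.5391 kg m⁻³.
N² = (g/ρ₀)·Δρ/Δz = g·(Δρ/ρ₀)/Δz = 9.81 × 5.26 × 10⁻⁴ / 85 = 6.0707 × 10⁻⁵ s⁻².
N = √(6.0707 × 10⁻⁵) = 7.7915 × 10⁻³ rad s⁻¹ → T = 2π/N = 806.42 s = 13.440 min ≈ 13.4 min.

13.4 min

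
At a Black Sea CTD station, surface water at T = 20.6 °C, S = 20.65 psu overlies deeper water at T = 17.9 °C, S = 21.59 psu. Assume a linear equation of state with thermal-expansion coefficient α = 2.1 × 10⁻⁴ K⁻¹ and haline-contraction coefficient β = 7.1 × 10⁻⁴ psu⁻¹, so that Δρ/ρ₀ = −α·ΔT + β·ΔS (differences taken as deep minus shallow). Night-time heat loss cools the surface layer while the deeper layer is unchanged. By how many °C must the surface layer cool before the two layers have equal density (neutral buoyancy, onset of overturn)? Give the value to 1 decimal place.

Neutral buoyancy requires Δρ = 0, i.e. −α(T_deep − T_surf′) + β(S_deep − S_surf) = 0.
T_surf′ = T_deep − (β/α)·ΔS = 17.9 − (7.1 × 10⁻⁴/2.1 × 10⁻⁴)·(+0.94) = 14.722 °C.
Cooling required: 20.6 − (14.722) = 5.878 °C.

5.9 °C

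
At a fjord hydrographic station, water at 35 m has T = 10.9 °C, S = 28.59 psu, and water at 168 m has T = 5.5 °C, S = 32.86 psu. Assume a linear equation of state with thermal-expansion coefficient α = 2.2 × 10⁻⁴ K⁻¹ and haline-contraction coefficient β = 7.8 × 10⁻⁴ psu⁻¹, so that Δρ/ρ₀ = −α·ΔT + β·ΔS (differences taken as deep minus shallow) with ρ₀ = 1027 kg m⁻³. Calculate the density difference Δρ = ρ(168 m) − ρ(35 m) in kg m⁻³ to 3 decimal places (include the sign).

ΔT = -5.4 K, ΔS = +4.27 psu (deep − shallow).
Δρ/ρ₀ = −(2.2 × 10⁻⁴)(-5.4) + (7.8 × 10⁻⁴)(+4.27) = 4.5186 × 10⁻³.
Δρ = 1027 × (4.5186 × 10⁻³) = +4.641 kg m⁻³.
Positive Δρ: denser below, stable.

+4.641 kg m⁻³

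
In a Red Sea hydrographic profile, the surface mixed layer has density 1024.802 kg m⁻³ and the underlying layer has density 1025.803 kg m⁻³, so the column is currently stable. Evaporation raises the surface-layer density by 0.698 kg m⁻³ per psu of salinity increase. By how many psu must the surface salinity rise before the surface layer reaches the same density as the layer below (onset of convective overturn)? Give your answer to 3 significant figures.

Density deficit of the surface layer: 1025.803 − 1024.802 = 1.001 kg m⁻³.
Required change = 1.001 / 0.698 = 1.43 psu.

1.43 psu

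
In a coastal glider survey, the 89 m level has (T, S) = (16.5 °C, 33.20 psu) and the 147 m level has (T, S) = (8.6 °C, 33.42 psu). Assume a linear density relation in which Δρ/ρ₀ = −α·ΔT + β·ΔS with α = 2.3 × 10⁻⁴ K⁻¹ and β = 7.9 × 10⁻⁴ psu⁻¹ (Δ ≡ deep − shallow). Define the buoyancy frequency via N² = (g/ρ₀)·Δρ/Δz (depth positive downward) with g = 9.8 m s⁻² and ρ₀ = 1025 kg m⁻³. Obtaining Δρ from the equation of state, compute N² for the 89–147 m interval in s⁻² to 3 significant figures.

3.36 × 10⁻⁴ s⁻²

ΔT = -7.9 K, ΔS = +0.22 psu (deep − shallow).
Δρ/ρ₀ = −αΔT + βΔS = 1.817 × 10⁻³ + 1.738 × 10⁻⁴ = 1.9908 × 10⁻³, so Δρ ≈ 2.041 kg m⁻³.
N² = (g/ρ₀)·Δρ/Δz = g·(Δρ/ρ₀)/Δz = 9.8 × 1.9908 × 10⁻³ / 58 = 3.3638 × 10⁻⁴ s⁻² ≈ 3.36 × 10⁻⁴ s⁻².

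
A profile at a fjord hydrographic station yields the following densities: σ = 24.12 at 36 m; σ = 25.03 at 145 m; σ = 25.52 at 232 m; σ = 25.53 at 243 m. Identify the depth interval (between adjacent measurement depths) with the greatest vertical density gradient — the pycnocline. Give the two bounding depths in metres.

Compute the density gradient over each adjacent pair:
  36–145 m: Δρ/Δz = 0.91/109 = 8.3 × 10⁻³ kg m⁻⁴
  145–232 m: Δρ/Δz = 0.49/87 = 5.6 × 10⁻³ kg m⁻⁴
  232–243 m: Δρ/Δz = 0.01/11 = 9.1 × 10⁻⁴ kg m⁻⁴
The largest gradient is in the 36–145 m interval — the pycnocline.

36–145 m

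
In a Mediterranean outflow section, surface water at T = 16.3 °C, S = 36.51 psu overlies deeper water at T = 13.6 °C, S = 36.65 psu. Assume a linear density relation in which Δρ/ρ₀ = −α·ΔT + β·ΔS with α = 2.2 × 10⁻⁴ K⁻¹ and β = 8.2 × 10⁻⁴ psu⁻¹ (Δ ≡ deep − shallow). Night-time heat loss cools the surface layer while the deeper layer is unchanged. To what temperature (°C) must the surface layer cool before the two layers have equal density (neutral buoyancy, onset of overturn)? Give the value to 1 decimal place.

13.1 °C

Neutral buoyancy requires Δρ = 0, i.e. −α(T_deep − T_surf′) + β(S_deep − S_surf) = 0.
T_surf′ = T_deep − (β/α)·ΔS = 13.6 − (8.2 × 10⁻⁴/2.2 × 10⁻⁴)·(+0.14) = 13.078 °C.
Cooling required: 16.3 − (13.078) = 3.222 °C.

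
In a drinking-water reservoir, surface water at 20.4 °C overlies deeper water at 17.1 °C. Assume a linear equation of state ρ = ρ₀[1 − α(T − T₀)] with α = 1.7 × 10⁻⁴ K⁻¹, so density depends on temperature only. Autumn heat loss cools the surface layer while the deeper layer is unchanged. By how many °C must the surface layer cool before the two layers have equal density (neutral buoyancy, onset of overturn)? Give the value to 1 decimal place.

With temperature the only control, equal density requires T_surf′ = T_deep.
T_surf′ = 17.1 °C.
Cooling required: 20.4 − 17.1 = 3.3 °C.

3.3 °C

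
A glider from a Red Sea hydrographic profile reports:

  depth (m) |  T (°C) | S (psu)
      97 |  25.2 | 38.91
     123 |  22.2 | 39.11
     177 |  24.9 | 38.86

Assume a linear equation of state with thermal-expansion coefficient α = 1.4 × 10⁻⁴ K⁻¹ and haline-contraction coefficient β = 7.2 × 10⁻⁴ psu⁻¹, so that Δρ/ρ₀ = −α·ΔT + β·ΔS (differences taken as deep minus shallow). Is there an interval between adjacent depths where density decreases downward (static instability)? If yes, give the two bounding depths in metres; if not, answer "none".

123–177 m

Evaluate Δρ/ρ₀ = −αΔT + βΔS across each adjacent pair:
  97–123 m: −αΔT+βΔS = −(1.4 × 10⁻⁴)(-3.0)+(7.2 × 10⁻⁴)(+0.20) = 5.6 × 10⁻⁴ → stable
  123–177 m: −αΔT+βΔS = −(1.4 × 10⁻⁴)(+2.7)+(7.2 × 10⁻⁴)(-0.25) = -5.6 × 10⁻⁴ → UNSTABLE
The 123–177 m interval has Δρ < 0: lighter water underlies denser water.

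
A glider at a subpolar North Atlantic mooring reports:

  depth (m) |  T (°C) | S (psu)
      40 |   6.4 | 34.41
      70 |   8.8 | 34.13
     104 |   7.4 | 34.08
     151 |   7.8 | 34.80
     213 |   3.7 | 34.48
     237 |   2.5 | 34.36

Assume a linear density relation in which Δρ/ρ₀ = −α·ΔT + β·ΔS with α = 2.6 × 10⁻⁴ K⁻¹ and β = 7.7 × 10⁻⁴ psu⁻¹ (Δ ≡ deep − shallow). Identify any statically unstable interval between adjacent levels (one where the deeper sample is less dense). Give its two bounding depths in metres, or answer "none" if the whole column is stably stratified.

40–70 m

Evaluate Δρ/ρ₀ = −αΔT + βΔS across each adjacent pair:
  40–70 m: −αΔT+βΔS = −(2.6 × 10⁻⁴)(+2.4)+(7.7 × 10⁻⁴)(-0.28) = -8.4 × 10⁻⁴ → UNSTABLE
  70–104 m: −αΔT+βΔS = −(2.6 × 10⁻⁴)(-1.4)+(7.7 × 10⁻⁴)(-0.05) = 3.3 × 10⁻⁴ → stable
  104–151 m: −αΔT+βΔS = −(2.6 × 10⁻⁴)(+0.4)+(7.7 × 10⁻⁴)(+0.72) = 4.5 × 10⁻⁴ → stable
  151–213 m: −αΔT+βΔS = −(2.6 × 10⁻⁴)(-4.1)+(7.7 × 10⁻⁴)(-0.32) = 8.2 × 10⁻⁴ → stable
  213–237 m: −αΔT+βΔS = −(2.6 × 10⁻⁴)(-1.2)+(7.7 × 10⁻⁴)(-0.12) = 2.2 × 10⁻⁴ → stable
The 40–70 m interval has Δρ < 0: lighter water underlies denser water.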